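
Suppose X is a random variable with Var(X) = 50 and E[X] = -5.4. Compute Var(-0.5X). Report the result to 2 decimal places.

12.50

Var(-0.5X) = (-0.5)²·Var(X) = 0.25·50 = 12.5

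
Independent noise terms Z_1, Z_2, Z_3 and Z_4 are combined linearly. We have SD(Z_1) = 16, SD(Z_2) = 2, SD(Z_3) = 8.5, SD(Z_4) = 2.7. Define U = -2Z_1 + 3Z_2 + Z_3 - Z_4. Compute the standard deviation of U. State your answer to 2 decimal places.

33.76

var(Z_1) = 256, var(Z_2) = 4, var(Z_3) = 72.25, var(Z_4) = 7.29
By independence, var(U) = (-2)²var(Z_1) + (3)²var(Z_2) + (1)²var(Z_3) + (-1)²var(Z_4)
= (-2)²·256 + (3)²·4 + (1)²·72.25 + (-1)²·7.29 = 1139.54
SD(U) = √1139.54 ≈ 33.76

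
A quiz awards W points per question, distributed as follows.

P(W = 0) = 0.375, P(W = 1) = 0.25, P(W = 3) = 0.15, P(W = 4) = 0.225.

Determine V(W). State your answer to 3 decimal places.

2.640

E[W] = (0)(0.375) + (1)(0.25) + (3)(0.15) + (4)(0.225) = 1.6
E[W²] = (0)²(0.375) + (1)²(0.25) + (3)²(0.15) + (4)²(0.225) = 5.2
V(W) = E[W²] − (E[W])² = 5.2 − (1.6)² = 2.64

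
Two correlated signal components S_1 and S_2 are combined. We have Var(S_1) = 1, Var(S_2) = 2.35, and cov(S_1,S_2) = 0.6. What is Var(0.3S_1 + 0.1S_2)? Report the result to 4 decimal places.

Var(0.3S_1 + 0.1S_2) = (0.3)²·Var(S_1) + (0.1)²·Var(S_2) + 2·(0.3)·(0.1)·cov(S_1,S_2)
= 0.09·1 + 0.01·2.35 + 0.06·0.6 = 0.1495

0.1495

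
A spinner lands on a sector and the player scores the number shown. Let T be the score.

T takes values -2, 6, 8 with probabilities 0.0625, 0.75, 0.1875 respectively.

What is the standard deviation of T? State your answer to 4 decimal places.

2.1759

E[T] = (-2)(0.0625) + (6)(0.75) + (8)(0.1875) = 5.875
E[T²] = (-2)²(0.0625) + (6)²(0.75) + (8)²(0.1875) = 39.25
V(T) = E[T²] − (E[T])² = 39.25 − (5.875)² = 4.734375
sd(T) = √4.734375 ≈ 2.1759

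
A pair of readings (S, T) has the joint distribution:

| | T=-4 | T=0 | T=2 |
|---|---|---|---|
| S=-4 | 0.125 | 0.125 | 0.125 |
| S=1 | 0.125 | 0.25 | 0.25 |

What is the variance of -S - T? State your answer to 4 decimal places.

E[S] = -0.875,  E[T] = -0.25,  E[ST] = 1
var(S) = 6.625 − (-0.875)² = 5.859375;  var(T) = 5.5 − (-0.25)² = 5.4375
Cov(S,T) = 1 − (-0.875)(-0.25) = 0.78125
var(-S - T) = (-1)²·5.859375 + (-1)²·5.4375 + 2·(-1)·(-1)·0.78125 = 12.859375

12.8594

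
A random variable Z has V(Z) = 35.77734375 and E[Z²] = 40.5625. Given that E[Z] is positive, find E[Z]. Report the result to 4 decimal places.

2.1875

(E[Z])² = E[Z²] − V(Z) = 40.5625 − 35.77734375 = 4.78515625
E[Z] = √4.78515625 = 2.1875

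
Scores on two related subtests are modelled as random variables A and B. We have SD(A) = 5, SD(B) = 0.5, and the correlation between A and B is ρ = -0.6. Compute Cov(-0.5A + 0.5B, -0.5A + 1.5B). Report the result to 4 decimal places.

var(A) = (5)² = 25;  var(B) = (0.5)² = 0.25
Cov(A,B) = ρ·SD(A)·SD(B) = -0.6·5·0.5 = -1.5
Cov(-0.5A + 0.5B, -0.5A + 1.5B) = (-0.5)(-0.5)var(A) + (0.5)(1.5)var(B) + [(-0.5)(1.5) + (0.5)(-0.5)]Cov(A,B)
= 0.25·25 + 0.75·0.25 + -1·-1.5 = 7.9375

7.9375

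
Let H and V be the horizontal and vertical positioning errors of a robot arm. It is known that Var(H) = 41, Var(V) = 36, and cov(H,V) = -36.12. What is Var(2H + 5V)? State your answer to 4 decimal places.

Var(2H + 5V) = (2)²·Var(H) + (5)²·Var(V) + 2·(2)·(5)·cov(H,V)
= 4·41 + 25·36 + 20·-36.12 = 341.6

341.6000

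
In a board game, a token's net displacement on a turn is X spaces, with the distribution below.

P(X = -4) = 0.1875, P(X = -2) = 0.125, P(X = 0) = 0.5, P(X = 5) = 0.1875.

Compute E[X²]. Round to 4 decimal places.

8.1875

E[X²] = (-4)²(0.1875) + (-2)²(0.125) + (0)²(0.5) + (5)²(0.1875) = 8.1875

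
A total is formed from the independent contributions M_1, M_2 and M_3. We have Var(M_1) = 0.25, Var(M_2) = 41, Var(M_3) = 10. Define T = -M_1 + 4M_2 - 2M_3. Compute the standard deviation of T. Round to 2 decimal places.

By independence, Var(T) = (-1)²Var(M_1) + (4)²Var(M_2) + (-2)²Var(M_3)
= (-1)²·0.25 + (4)²·41 + (-2)²·10 = 696.25
sd(T) = √696.25 ≈ 26.39

26.39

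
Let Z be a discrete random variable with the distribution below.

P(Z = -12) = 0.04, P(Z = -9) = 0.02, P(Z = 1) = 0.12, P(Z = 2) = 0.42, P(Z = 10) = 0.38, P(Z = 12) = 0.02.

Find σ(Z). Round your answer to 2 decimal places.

5.59

E[Z] = (-12)(0.04) + (-9)(0.02) + (1)(0.12) + (2)(0.42) + (10)(0.38) + (12)(0.02) = 4.34
E[Z²] = (-12)²(0.04) + (-9)²(0.02) + (1)²(0.12) + (2)²(0.42) + (10)²(0.38) + (12)²(0.02) = 50.06
V(Z) = E[Z²] − (E[Z])² = 50.06 − (4.34)² = 31.2244
σ(Z) = √31.2244 ≈ 5.59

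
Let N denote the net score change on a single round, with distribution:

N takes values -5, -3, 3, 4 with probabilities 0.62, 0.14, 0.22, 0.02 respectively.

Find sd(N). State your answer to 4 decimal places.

3.3662

E[N] = (-5)(0.62) + (-3)(0.14) + (3)(0.22) + (4)(0.02) = -2.78
E[N²] = (-5)²(0.62) + (-3)²(0.14) + (3)²(0.22) + (4)²(0.02) = 19.06
V(N) = E[N²] − (E[N])² = 19.06 − (-2.78)² = 11.3316
sd(N) = √11.3316 ≈ 3.3662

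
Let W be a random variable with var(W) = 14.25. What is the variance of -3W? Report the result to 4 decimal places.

var(-3W) = (-3)²·var(W) = 9·14.25 = 128.25

128.2500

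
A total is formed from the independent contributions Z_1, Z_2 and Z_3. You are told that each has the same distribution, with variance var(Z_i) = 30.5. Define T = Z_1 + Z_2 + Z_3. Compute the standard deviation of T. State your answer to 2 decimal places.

9.57

By independence, var(T) = (1)²var(Z_1) + (1)²var(Z_2) + (1)²var(Z_3)
= (1)²·30.5 + (1)²·30.5 + (1)²·30.5 = 91.5
σ(T) = √91.5 ≈ 9.57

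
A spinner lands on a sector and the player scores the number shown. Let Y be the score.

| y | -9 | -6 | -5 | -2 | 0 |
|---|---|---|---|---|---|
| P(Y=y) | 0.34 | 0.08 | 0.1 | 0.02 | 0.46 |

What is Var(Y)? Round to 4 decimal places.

E[Y] = (-9)(0.34) + (-6)(0.08) + (-5)(0.1) + (-2)(0.02) + (0)(0.46) = -4.08
E[Y²] = (-9)²(0.34) + (-6)²(0.08) + (-5)²(0.1) + (-2)²(0.02) + (0)²(0.46) = 33
Var(Y) = E[Y²] − (E[Y])² = 33 − (-4.08)² = 16.3536

16.3536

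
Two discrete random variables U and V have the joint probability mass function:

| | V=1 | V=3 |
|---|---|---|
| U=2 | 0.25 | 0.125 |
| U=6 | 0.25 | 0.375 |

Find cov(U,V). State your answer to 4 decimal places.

0.5000

E[U] = 4.5,  E[V] = 2
E[UV] = 9.5
cov(U,V) = E[UV] − E[U]E[V] = 9.5 − (4.5)(2) = 0.5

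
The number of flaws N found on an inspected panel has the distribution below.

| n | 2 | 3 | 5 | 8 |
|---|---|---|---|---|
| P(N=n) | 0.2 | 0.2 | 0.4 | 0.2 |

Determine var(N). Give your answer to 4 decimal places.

E[N] = (2)(0.2) + (3)(0.2) + (5)(0.4) + (8)(0.2) = 4.6
E[N²] = (2)²(0.2) + (3)²(0.2) + (5)²(0.4) + (8)²(0.2) = 25.4
var(N) = E[N²] − (E[N])² = 25.4 − (4.6)² = 4.24

4.2400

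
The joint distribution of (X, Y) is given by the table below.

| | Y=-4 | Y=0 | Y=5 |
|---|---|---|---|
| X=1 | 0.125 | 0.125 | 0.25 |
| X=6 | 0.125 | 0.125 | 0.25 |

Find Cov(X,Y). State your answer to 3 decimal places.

E[X] = 3.5,  E[Y] = 1.5
E[XY] = 5.25
Cov(X,Y) = E[XY] − E[X]E[Y] = 5.25 − (3.5)(1.5) = 0

0.000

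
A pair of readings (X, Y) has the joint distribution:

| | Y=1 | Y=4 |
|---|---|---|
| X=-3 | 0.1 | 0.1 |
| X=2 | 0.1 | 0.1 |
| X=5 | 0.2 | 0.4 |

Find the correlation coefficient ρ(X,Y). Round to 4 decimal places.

E[X] = 2.8,  E[Y] = 2.8
E[XY] = 8.5
Cov(X,Y) = E[XY] − E[X]E[Y] = 8.5 − (2.8)(2.8) = 0.66
V(X) = 9.76,  V(Y) = 2.16
ρ = 0.66 / √(9.76·2.16) ≈ 0.1437

0.1437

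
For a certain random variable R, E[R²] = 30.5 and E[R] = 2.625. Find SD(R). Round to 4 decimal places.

4.8589

Var(R) = 30.5 − (2.625)² = 23.609375
SD(R) = √23.609375 ≈ 4.8589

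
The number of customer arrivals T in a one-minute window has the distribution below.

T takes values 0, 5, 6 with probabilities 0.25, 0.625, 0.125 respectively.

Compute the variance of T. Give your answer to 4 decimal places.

E[T] = (0)(0.25) + (5)(0.625) + (6)(0.125) = 3.875
E[T²] = (0)²(0.25) + (5)²(0.625) + (6)²(0.125) = 20.125
Var(T) = E[T²] − (E[T])² = 20.125 − (3.875)² = 5.109375

5.1094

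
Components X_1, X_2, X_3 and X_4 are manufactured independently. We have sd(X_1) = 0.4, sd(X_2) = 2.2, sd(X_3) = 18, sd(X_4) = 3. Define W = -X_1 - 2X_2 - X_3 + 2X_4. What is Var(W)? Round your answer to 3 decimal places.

Var(X_1) = 0.16, Var(X_2) = 4.84, Var(X_3) = 324, Var(X_4) = 9
By independence, Var(W) = (-1)²Var(X_1) + (-2)²Var(X_2) + (-1)²Var(X_3) + (2)²Var(X_4)
= (-1)²·0.16 + (-2)²·4.84 + (-1)²·324 + (2)²·9 = 379.52

379.520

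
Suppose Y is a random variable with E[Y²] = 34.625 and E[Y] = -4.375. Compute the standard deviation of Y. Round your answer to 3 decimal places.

3.935

Var(Y) = 34.625 − (-4.375)² = 15.484375
σ(Y) = √15.484375 ≈ 3.935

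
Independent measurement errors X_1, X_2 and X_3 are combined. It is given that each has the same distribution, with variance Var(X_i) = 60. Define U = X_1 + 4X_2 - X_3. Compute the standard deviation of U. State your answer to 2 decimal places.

32.86

By independence, Var(U) = (1)²Var(X_1) + (4)²Var(X_2) + (-1)²Var(X_3)
= (1)²·60 + (4)²·60 + (-1)²·60 = 1080
SD(U) = √1080 ≈ 32.86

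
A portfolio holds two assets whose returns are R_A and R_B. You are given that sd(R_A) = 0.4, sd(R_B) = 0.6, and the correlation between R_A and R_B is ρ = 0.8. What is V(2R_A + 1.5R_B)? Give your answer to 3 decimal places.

V(R_A) = (0.4)² = 0.16;  V(R_B) = (0.6)² = 0.36
cov(R_A,R_B) = ρ·sd(R_A)·sd(R_B) = 0.8·0.4·0.6 = 0.192
V(2R_A + 1.5R_B) = (2)²·V(R_A) + (1.5)²·V(R_B) + 2·(2)·(1.5)·cov(R_A,R_B)
= 4·0.16 + 2.25·0.36 + 6·0.192 = 2.602

2.602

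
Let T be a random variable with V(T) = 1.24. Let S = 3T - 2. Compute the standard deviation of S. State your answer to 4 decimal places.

3.3407

V(3T - 2) = (3)²·1.24 = 11.16
SD(S) = √11.16 ≈ 3.3407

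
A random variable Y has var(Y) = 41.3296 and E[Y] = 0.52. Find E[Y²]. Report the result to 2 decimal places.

E[Y²] = var(Y) + (E[Y])² = 41.3296 + (0.52)² = 41.6

41.60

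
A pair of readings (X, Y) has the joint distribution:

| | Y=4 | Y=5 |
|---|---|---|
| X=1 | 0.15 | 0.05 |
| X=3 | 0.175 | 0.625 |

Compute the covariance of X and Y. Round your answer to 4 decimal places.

E[X] = 2.6,  E[Y] = 4.675
E[XY] = 12.325
Cov(X,Y) = E[XY] − E[X]E[Y] = 12.325 − (2.6)(4.675) = 0.17

0.1700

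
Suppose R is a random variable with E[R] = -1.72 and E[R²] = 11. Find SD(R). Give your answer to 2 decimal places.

2.84

var(R) = 11 − (-1.72)² = 8.0416
SD(R) = √8.0416 ≈ 2.84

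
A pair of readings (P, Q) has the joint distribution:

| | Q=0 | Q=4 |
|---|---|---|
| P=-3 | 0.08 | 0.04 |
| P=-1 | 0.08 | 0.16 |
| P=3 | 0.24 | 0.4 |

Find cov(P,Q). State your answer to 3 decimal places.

E[P] = 1.32,  E[Q] = 2.4
E[PQ] = 3.68
cov(P,Q) = E[PQ] − E[P]E[Q] = 3.68 − (1.32)(2.4) = 0.512

0.512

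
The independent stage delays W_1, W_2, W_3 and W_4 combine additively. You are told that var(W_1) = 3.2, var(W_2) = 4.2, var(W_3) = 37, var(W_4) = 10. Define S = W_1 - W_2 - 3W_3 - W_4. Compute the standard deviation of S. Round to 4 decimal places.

18.7190

By independence, var(S) = (1)²var(W_1) + (-1)²var(W_2) + (-3)²var(W_3) + (-1)²var(W_4)
= (1)²·3.2 + (-1)²·4.2 + (-3)²·37 + (-1)²·10 = 350.4
SD(S) = √350.4 ≈ 18.7190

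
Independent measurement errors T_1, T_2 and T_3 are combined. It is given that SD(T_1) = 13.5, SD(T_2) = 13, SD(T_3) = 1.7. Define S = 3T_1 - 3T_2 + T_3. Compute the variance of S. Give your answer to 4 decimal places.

3164.1400

var(T_1) = 182.25, var(T_2) = 169, var(T_3) = 2.89
By independence, var(S) = (3)²var(T_1) + (-3)²var(T_2) + (1)²var(T_3)
= (3)²·182.25 + (-3)²·169 + (1)²·2.89 = 3164.14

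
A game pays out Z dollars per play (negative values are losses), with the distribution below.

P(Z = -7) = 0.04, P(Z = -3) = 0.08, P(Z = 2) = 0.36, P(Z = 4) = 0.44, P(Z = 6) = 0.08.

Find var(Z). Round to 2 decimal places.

E[Z] = (-7)(0.04) + (-3)(0.08) + (2)(0.36) + (4)(0.44) + (6)(0.08) = 2.44
E[Z²] = (-7)²(0.04) + (-3)²(0.08) + (2)²(0.36) + (4)²(0.44) + (6)²(0.08) = 14.04
var(Z) = E[Z²] − (E[Z])² = 14.04 − (2.44)² = 8.0864

8.09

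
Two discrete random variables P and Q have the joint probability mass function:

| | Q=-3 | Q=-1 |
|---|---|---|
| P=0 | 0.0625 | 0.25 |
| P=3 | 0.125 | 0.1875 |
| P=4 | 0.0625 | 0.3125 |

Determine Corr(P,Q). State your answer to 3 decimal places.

E[P] = 2.4375,  E[Q] = -1.5
E[PQ] = -3.6875
Cov(P,Q) = E[PQ] − E[P]E[Q] = -3.6875 − (2.4375)(-1.5) = -0.03125
V(P) = 2.87109375,  V(Q) = 0.75
ρ = -0.03125 / √(2.87109375·0.75) ≈ -0.021

-0.021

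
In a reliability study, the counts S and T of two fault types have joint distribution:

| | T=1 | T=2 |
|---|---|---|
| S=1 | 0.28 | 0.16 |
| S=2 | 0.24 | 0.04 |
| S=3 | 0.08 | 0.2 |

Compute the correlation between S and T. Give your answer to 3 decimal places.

0.255

E[S] = 1.84,  E[T] = 1.4
E[ST] = 2.68
Cov(S,T) = E[ST] − E[S]E[T] = 2.68 − (1.84)(1.4) = 0.104
V(S) = 0.6944,  V(T) = 0.24
ρ = 0.104 / √(0.6944·0.24) ≈ 0.255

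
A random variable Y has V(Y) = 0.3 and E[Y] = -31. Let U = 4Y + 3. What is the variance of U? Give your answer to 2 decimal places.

V(4Y + 3) = (4)²·V(Y) = 16·0.3 = 4.8

4.80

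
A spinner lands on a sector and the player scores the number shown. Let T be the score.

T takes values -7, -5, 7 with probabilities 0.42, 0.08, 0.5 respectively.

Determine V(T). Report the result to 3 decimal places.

E[T] = (-7)(0.42) + (-5)(0.08) + (7)(0.5) = 0.16
E[T²] = (-7)²(0.42) + (-5)²(0.08) + (7)²(0.5) = 47.08
V(T) = E[T²] − (E[T])² = 47.08 − (0.16)² = 47.0544

47.054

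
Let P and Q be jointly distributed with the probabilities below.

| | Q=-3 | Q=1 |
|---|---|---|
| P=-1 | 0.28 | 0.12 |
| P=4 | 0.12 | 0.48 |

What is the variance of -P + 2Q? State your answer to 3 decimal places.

E[P] = 2,  E[Q] = -0.6,  E[PQ] = 1.2
Var(P) = 10 − (2)² = 6;  Var(Q) = 4.2 − (-0.6)² = 3.84
Cov(P,Q) = 1.2 − (2)(-0.6) = 2.4
Var(-P + 2Q) = (-1)²·6 + (2)²·3.84 + 2·(-1)·(2)·2.4 = 11.76

11.760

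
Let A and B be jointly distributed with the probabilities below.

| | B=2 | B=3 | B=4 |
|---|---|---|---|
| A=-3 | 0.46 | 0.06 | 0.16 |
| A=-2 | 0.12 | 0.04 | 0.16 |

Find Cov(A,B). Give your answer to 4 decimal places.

E[A] = -2.68,  E[B] = 2.74
E[AB] = -7.22
Cov(A,B) = E[AB] − E[A]E[B] = -7.22 − (-2.68)(2.74) = 0.1232

0.1232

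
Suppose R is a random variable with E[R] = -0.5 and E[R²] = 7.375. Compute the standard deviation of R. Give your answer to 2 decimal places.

Var(R) = 7.375 − (-0.5)² = 7.125
σ(R) = √7.125 ≈ 2.67

2.67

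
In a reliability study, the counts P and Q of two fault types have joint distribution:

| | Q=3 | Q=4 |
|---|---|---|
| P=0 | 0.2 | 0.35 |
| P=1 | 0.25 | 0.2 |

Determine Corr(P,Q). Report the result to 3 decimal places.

E[P] = 0.45,  E[Q] = 3.55
E[PQ] = 1.55
cov(P,Q) = E[PQ] − E[P]E[Q] = 1.55 − (0.45)(3.55) = -0.0475
Var(P) = 0.2475,  Var(Q) = 0.2475
ρ = -0.0475 / √(0.2475·0.2475) ≈ -0.192

-0.192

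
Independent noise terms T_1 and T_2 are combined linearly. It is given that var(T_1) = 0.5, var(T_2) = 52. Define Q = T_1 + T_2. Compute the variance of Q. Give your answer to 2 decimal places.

By independence, var(Q) = (1)²var(T_1) + (1)²var(T_2)
= (1)²·0.5 + (1)²·52 = 52.5

52.50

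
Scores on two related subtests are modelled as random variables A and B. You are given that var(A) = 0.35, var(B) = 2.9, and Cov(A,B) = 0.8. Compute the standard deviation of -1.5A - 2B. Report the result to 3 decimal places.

var(-1.5A - 2B) = (-1.5)²·var(A) + (-2)²·var(B) + 2·(-1.5)·(-2)·Cov(A,B)
= 2.25·0.35 + 4·2.9 + 6·0.8 = 17.1875
sd(-1.5A - 2B) = √17.1875 ≈ 4.146

4.146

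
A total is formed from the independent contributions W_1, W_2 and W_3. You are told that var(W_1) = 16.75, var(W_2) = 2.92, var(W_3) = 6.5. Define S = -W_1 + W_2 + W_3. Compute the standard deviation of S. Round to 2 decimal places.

By independence, var(S) = (-1)²var(W_1) + (1)²var(W_2) + (1)²var(W_3)
= (-1)²·16.75 + (1)²·2.92 + (1)²·6.5 = 26.17
σ(S) = √26.17 ≈ 5.12

5.12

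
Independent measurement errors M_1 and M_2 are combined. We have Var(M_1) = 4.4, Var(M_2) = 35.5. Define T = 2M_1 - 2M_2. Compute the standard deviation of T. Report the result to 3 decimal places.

By independence, Var(T) = (2)²Var(M_1) + (-2)²Var(M_2)
= (2)²·4.4 + (-2)²·35.5 = 159.6
sd(T) = √159.6 ≈ 12.633

12.633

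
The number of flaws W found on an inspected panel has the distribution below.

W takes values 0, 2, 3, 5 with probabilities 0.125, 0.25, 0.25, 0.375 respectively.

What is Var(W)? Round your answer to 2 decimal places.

2.86

E[W] = (0)(0.125) + (2)(0.25) + (3)(0.25) + (5)(0.375) = 3.125
E[W²] = (0)²(0.125) + (2)²(0.25) + (3)²(0.25) + (5)²(0.375) = 12.625
Var(W) = E[W²] − (E[W])² = 12.625 − (3.125)² = 2.859375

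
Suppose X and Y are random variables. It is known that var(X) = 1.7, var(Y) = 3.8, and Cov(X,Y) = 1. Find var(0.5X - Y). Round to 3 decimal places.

3.225

var(0.5X - Y) = (0.5)²·var(X) + (-1)²·var(Y) + 2·(0.5)·(-1)·Cov(X,Y)
= 0.25·1.7 + 1·3.8 + -1·1 = 3.225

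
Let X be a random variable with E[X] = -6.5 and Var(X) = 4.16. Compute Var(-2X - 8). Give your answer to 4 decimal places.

Var(-2X - 8) = (-2)²·Var(X) = 4·4.16 = 16.64

16.6400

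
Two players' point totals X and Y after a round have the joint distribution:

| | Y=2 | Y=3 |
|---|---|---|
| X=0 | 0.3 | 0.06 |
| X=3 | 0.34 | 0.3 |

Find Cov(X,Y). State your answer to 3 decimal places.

0.209

E[X] = 1.92,  E[Y] = 2.36
E[XY] = 4.74
Cov(X,Y) = E[XY] − E[X]E[Y] = 4.74 − (1.92)(2.36) = 0.2088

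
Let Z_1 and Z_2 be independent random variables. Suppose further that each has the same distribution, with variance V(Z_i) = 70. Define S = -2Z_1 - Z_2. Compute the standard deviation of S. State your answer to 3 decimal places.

By independence, V(S) = (-2)²V(Z_1) + (-1)²V(Z_2)
= (-2)²·70 + (-1)²·70 = 350
SD(S) = √350 ≈ 18.708

18.708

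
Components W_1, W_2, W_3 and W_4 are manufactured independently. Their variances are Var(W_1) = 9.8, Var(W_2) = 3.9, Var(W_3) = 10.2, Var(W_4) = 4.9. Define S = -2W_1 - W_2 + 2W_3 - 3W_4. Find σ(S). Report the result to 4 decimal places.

By independence, Var(S) = (-2)²Var(W_1) + (-1)²Var(W_2) + (2)²Var(W_3) + (-3)²Var(W_4)
= (-2)²·9.8 + (-1)²·3.9 + (2)²·10.2 + (-3)²·4.9 = 128
σ(S) = √128 ≈ 11.3137

11.3137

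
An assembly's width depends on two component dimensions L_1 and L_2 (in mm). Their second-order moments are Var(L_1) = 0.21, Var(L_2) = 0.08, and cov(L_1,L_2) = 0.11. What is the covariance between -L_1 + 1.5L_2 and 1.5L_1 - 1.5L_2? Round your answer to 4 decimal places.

-0.0825

cov(-L_1 + 1.5L_2, 1.5L_1 - 1.5L_2) = (-1)(1.5)Var(L_1) + (1.5)(-1.5)Var(L_2) + [(-1)(-1.5) + (1.5)(1.5)]cov(L_1,L_2)
= -1.5·0.21 + -2.25·0.08 + 3.75·0.11 = -0.0825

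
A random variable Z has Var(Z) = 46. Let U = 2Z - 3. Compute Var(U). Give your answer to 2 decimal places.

184.00

Var(2Z - 3) = (2)²·Var(Z) = 4·46 = 184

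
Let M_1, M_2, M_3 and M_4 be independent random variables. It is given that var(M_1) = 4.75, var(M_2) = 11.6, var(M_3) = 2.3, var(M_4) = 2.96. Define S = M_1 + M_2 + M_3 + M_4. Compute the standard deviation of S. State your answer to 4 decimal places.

By independence, var(S) = (1)²var(M_1) + (1)²var(M_2) + (1)²var(M_3) + (1)²var(M_4)
= (1)²·4.75 + (1)²·11.6 + (1)²·2.3 + (1)²·2.96 = 21.61
SD(S) = √21.61 ≈ 4.6487

4.6487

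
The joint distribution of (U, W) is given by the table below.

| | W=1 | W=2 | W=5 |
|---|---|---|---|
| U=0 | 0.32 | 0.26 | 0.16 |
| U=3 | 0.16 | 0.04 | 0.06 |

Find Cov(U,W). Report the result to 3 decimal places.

-0.080

E[U] = 0.78,  E[W] = 2.18
E[UW] = 1.62
Cov(U,W) = E[UW] − E[U]E[W] = 1.62 − (0.78)(2.18) = -0.0804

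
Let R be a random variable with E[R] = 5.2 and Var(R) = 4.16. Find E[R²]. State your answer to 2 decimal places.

31.20

E[R²] = Var(R) + (E[R])² = 4.16 + (5.2)² = 31.2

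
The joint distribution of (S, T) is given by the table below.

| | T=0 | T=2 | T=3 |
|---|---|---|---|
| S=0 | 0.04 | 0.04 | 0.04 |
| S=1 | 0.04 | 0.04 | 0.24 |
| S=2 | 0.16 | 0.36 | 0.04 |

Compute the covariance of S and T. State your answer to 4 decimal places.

E[S] = 1.44,  E[T] = 1.84
E[ST] = 2.48
Cov(S,T) = E[ST] − E[S]E[T] = 2.48 − (1.44)(1.84) = -0.1696

-0.1696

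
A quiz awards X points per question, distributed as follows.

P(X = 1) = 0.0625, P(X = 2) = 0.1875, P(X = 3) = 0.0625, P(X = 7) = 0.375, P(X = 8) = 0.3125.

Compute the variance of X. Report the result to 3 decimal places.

6.688

E[X] = (1)(0.0625) + (2)(0.1875) + (3)(0.0625) + (7)(0.375) + (8)(0.3125) = 5.75
E[X²] = (1)²(0.0625) + (2)²(0.1875) + (3)²(0.0625) + (7)²(0.375) + (8)²(0.3125) = 39.75
Var(X) = E[X²] − (E[X])² = 39.75 − (5.75)² = 6.6875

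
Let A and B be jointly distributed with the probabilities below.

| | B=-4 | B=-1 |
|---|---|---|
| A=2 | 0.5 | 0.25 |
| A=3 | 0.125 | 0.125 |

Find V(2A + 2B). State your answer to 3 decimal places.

9.938

E[A] = 2.25,  E[B] = -2.875,  E[AB] = -6.375
V(A) = 5.25 − (2.25)² = 0.1875;  V(B) = 10.375 − (-2.875)² = 2.109375
cov(A,B) = -6.375 − (2.25)(-2.875) = 0.09375
V(2A + 2B) = (2)²·0.1875 + (2)²·2.109375 + 2·(2)·(2)·0.09375 = 9.9375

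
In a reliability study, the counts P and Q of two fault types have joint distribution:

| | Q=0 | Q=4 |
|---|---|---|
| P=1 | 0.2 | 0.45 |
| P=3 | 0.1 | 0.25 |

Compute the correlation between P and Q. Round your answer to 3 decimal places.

E[P] = 1.7,  E[Q] = 2.8
E[PQ] = 4.8
Cov(P,Q) = E[PQ] − E[P]E[Q] = 4.8 − (1.7)(2.8) = 0.04
var(P) = 0.91,  var(Q) = 3.36
ρ = 0.04 / √(0.91·3.36) ≈ 0.023

0.023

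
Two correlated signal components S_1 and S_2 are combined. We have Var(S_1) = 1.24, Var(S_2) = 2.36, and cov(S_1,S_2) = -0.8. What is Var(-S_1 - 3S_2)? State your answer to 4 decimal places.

17.6800

Var(-S_1 - 3S_2) = (-1)²·Var(S_1) + (-3)²·Var(S_2) + 2·(-1)·(-3)·cov(S_1,S_2)
= 1·1.24 + 9·2.36 + 6·-0.8 = 17.68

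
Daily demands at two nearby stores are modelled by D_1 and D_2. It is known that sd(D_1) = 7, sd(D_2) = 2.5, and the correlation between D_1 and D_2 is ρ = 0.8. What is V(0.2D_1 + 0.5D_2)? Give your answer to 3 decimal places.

6.323

V(D_1) = (7)² = 49;  V(D_2) = (2.5)² = 6.25
cov(D_1,D_2) = ρ·sd(D_1)·sd(D_2) = 0.8·7·2.5 = 14
V(0.2D_1 + 0.5D_2) = (0.2)²·V(D_1) + (0.5)²·V(D_2) + 2·(0.2)·(0.5)·cov(D_1,D_2)
= 0.04·49 + 0.25·6.25 + 0.2·14 = 6.3225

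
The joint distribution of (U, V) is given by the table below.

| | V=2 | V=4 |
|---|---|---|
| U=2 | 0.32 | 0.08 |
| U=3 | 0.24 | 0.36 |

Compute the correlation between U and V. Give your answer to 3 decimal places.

E[U] = 2.6,  E[V] = 2.88
E[UV] = 7.68
Cov(U,V) = E[UV] − E[U]E[V] = 7.68 − (2.6)(2.88) = 0.192
Var(U) = 0.24,  Var(V) = 0.9856
ρ = 0.192 / √(0.24·0.9856) ≈ 0.395

0.395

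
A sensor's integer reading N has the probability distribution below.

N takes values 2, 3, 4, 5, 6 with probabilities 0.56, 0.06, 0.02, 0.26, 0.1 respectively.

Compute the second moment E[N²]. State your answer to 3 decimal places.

13.200

E[N²] = (2)²(0.56) + (3)²(0.06) + (4)²(0.02) + (5)²(0.26) + (6)²(0.1) = 13.2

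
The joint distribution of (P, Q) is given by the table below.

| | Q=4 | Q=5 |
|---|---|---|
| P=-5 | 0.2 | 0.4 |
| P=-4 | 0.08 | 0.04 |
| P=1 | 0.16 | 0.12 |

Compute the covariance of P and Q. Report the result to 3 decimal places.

E[P] = -3.2,  E[Q] = 4.56
E[PQ] = -14.84
Cov(P,Q) = E[PQ] − E[P]E[Q] = -14.84 − (-3.2)(4.56) = -0.248

-0.248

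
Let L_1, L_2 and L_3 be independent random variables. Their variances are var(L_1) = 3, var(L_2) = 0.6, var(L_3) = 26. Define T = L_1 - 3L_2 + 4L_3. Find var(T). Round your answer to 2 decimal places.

By independence, var(T) = (1)²var(L_1) + (-3)²var(L_2) + (4)²var(L_3)
= (1)²·3 + (-3)²·0.6 + (4)²·26 = 424.4

424.40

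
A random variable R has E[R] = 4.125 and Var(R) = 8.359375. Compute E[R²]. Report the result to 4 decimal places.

E[R²] = Var(R) + (E[R])² = 8.359375 + (4.125)² = 25.375

25.3750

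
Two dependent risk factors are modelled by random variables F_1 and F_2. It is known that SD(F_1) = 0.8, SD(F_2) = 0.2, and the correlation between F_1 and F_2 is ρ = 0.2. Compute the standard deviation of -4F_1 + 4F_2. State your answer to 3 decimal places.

Var(F_1) = (0.8)² = 0.64;  Var(F_2) = (0.2)² = 0.04
Cov(F_1,F_2) = ρ·SD(F_1)·SD(F_2) = 0.2·0.8·0.2 = 0.032
Var(-4F_1 + 4F_2) = (-4)²·Var(F_1) + (4)²·Var(F_2) + 2·(-4)·(4)·Cov(F_1,F_2)
= 16·0.64 + 16·0.04 + -32·0.032 = 9.856
SD(-4F_1 + 4F_2) = √9.856 ≈ 3.139

3.139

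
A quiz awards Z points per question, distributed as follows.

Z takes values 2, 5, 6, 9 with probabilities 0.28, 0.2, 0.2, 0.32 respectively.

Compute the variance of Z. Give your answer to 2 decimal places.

7.43

E[Z] = (2)(0.28) + (5)(0.2) + (6)(0.2) + (9)(0.32) = 5.64
E[Z²] = (2)²(0.28) + (5)²(0.2) + (6)²(0.2) + (9)²(0.32) = 39.24
V(Z) = E[Z²] − (E[Z])² = 39.24 − (5.64)² = 7.4304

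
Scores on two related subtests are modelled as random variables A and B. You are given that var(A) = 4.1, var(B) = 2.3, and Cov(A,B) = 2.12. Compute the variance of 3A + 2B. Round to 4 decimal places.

71.5400

var(3A + 2B) = (3)²·var(A) + (2)²·var(B) + 2·(3)·(2)·Cov(A,B)
= 9·4.1 + 4·2.3 + 12·2.12 = 71.54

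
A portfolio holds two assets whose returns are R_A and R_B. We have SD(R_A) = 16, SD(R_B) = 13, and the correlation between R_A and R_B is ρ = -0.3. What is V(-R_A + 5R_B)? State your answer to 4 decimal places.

V(R_A) = (16)² = 256;  V(R_B) = (13)² = 169
Cov(R_A,R_B) = ρ·SD(R_A)·SD(R_B) = -0.3·16·13 = -62.4
V(-R_A + 5R_B) = (-1)²·V(R_A) + (5)²·V(R_B) + 2·(-1)·(5)·Cov(R_A,R_B)
= 1·256 + 25·169 + -10·-62.4 = 5105

5105.0000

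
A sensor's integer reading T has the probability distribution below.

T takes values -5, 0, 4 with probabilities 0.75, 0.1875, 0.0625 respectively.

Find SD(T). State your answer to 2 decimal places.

E[T] = (-5)(0.75) + (0)(0.1875) + (4)(0.0625) = -3.5
E[T²] = (-5)²(0.75) + (0)²(0.1875) + (4)²(0.0625) = 19.75
Var(T) = E[T²] − (E[T])² = 19.75 − (-3.5)² = 7.5
SD(T) = √7.5 ≈ 2.74

2.74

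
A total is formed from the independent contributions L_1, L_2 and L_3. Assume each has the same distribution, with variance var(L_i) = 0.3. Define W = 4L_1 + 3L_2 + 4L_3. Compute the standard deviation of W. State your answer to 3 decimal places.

By independence, var(W) = (4)²var(L_1) + (3)²var(L_2) + (4)²var(L_3)
= (4)²·0.3 + (3)²·0.3 + (4)²·0.3 = 12.3
sd(W) = √12.3 ≈ 3.507

3.507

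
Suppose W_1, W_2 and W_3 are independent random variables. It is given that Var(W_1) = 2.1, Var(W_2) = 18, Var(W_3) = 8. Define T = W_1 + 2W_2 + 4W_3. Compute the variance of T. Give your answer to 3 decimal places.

202.100

By independence, Var(T) = (1)²Var(W_1) + (2)²Var(W_2) + (4)²Var(W_3)
= (1)²·2.1 + (2)²·18 + (4)²·8 = 202.1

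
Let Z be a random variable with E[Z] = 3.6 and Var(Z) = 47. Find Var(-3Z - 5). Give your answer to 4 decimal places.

Var(-3Z - 5) = (-3)²·Var(Z) = 9·47 = 423

423.0000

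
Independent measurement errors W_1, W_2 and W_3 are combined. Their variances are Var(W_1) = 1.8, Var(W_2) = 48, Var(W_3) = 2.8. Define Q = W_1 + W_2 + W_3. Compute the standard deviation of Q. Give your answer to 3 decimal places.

7.253

By independence, Var(Q) = (1)²Var(W_1) + (1)²Var(W_2) + (1)²Var(W_3)
= (1)²·1.8 + (1)²·48 + (1)²·2.8 = 52.6
σ(Q) = √52.6 ≈ 7.253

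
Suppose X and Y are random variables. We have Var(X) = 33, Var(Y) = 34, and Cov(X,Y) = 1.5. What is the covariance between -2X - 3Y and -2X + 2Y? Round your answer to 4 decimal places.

-69.0000

Cov(-2X - 3Y, -2X + 2Y) = (-2)(-2)Var(X) + (-3)(2)Var(Y) + [(-2)(2) + (-3)(-2)]Cov(X,Y)
= 4·33 + -6·34 + 2·1.5 = -69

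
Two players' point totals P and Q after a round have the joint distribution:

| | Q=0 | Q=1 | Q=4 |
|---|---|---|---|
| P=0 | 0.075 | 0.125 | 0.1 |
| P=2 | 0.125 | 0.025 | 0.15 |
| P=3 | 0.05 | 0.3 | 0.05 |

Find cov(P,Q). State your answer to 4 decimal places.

E[P] = 1.8,  E[Q] = 1.65
E[PQ] = 2.75
cov(P,Q) = E[PQ] − E[P]E[Q] = 2.75 − (1.8)(1.65) = -0.22

-0.2200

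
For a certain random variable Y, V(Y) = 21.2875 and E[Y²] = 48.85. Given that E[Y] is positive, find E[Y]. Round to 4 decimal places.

5.2500

(E[Y])² = E[Y²] − V(Y) = 48.85 − 21.2875 = 27.5625
E[Y] = √27.5625 = 5.25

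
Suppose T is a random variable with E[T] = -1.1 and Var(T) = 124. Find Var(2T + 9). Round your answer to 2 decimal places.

496.00

Var(2T + 9) = (2)²·Var(T) = 4·124 = 496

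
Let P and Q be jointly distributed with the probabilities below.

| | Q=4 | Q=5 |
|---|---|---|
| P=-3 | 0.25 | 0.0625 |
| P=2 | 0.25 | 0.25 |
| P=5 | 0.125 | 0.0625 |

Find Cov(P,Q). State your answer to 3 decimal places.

E[P] = 1,  E[Q] = 4.375
E[PQ] = 4.625
Cov(P,Q) = E[PQ] − E[P]E[Q] = 4.625 − (1)(4.375) = 0.25

0.250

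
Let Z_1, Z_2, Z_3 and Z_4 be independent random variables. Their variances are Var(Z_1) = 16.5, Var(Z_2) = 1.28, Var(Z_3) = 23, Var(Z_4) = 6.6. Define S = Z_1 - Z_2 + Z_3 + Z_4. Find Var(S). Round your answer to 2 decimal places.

By independence, Var(S) = (1)²Var(Z_1) + (-1)²Var(Z_2) + (1)²Var(Z_3) + (1)²Var(Z_4)
= (1)²·16.5 + (-1)²·1.28 + (1)²·23 + (1)²·6.6 = 47.38

47.38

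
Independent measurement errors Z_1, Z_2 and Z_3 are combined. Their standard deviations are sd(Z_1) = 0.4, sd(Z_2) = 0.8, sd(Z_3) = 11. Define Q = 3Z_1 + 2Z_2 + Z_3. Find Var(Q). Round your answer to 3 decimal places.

Var(Z_1) = 0.16, Var(Z_2) = 0.64, Var(Z_3) = 121
By independence, Var(Q) = (3)²Var(Z_1) + (2)²Var(Z_2) + (1)²Var(Z_3)
= (3)²·0.16 + (2)²·0.64 + (1)²·121 = 125

125.000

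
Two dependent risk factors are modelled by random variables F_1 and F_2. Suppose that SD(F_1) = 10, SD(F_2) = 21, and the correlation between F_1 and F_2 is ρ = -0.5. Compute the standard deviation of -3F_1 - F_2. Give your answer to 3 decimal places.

26.665

V(F_1) = (10)² = 100;  V(F_2) = (21)² = 441
cov(F_1,F_2) = ρ·SD(F_1)·SD(F_2) = -0.5·10·21 = -105
V(-3F_1 - F_2) = (-3)²·V(F_1) + (-1)²·V(F_2) + 2·(-3)·(-1)·cov(F_1,F_2)
= 9·100 + 1·441 + 6·-105 = 711
SD(-3F_1 - F_2) = √711 ≈ 26.665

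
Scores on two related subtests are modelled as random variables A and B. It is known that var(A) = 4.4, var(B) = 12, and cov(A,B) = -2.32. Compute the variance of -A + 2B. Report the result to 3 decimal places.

var(-A + 2B) = (-1)²·var(A) + (2)²·var(B) + 2·(-1)·(2)·cov(A,B)
= 1·4.4 + 4·12 + -4·-2.32 = 61.68

61.680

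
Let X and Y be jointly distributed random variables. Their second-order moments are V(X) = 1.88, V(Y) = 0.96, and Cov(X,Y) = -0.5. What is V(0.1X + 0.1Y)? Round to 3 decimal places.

0.018

V(0.1X + 0.1Y) = (0.1)²·V(X) + (0.1)²·V(Y) + 2·(0.1)·(0.1)·Cov(X,Y)
= 0.01·1.88 + 0.01·0.96 + 0.02·-0.5 = 0.0184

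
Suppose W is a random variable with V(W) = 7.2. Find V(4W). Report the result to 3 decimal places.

V(4W) = (4)²·V(W) = 16·7.2 = 115.2

115.200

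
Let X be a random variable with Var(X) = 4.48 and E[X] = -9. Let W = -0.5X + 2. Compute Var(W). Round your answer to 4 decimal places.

Var(-0.5X + 2) = (-0.5)²·Var(X) = 0.25·4.48 = 1.12

1.1200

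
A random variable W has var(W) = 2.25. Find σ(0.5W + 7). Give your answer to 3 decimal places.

0.750

var(0.5W + 7) = (0.5)²·2.25 = 0.5625
σ(0.5W + 7) = √0.5625 ≈ 0.750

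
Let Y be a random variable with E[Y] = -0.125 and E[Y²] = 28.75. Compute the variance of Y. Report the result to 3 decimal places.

28.734

V(Y) = 28.75 − (-0.125)² = 28.734375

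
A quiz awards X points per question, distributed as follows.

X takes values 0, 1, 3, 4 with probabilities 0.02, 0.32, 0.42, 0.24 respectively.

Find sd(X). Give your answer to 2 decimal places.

E[X] = (0)(0.02) + (1)(0.32) + (3)(0.42) + (4)(0.24) = 2.54
E[X²] = (0)²(0.02) + (1)²(0.32) + (3)²(0.42) + (4)²(0.24) = 7.94
var(X) = E[X²] − (E[X])² = 7.94 − (2.54)² = 1.4884
sd(X) = √1.4884 ≈ 1.22

1.22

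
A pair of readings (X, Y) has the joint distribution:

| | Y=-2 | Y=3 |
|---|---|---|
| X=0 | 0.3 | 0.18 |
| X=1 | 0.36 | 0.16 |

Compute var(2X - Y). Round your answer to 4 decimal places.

E[X] = 0.52,  E[Y] = -0.3,  E[XY] = -0.24
var(X) = 0.52 − (0.52)² = 0.2496;  var(Y) = 5.7 − (-0.3)² = 5.61
cov(X,Y) = -0.24 − (0.52)(-0.3) = -0.084
var(2X - Y) = (2)²·0.2496 + (-1)²·5.61 + 2·(2)·(-1)·-0.084 = 6.9444

6.9444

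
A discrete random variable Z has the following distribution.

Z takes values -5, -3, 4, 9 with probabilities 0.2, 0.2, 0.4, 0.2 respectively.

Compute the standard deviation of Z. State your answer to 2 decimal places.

E[Z] = (-5)(0.2) + (-3)(0.2) + (4)(0.4) + (9)(0.2) = 1.8
E[Z²] = (-5)²(0.2) + (-3)²(0.2) + (4)²(0.4) + (9)²(0.2) = 29.4
V(Z) = E[Z²] − (E[Z])² = 29.4 − (1.8)² = 26.16
sd(Z) = √26.16 ≈ 5.11

5.11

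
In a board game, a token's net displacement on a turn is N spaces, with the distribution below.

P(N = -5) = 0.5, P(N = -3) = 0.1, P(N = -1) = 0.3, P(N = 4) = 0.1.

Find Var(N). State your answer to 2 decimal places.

8.01

E[N] = (-5)(0.5) + (-3)(0.1) + (-1)(0.3) + (4)(0.1) = -2.7
E[N²] = (-5)²(0.5) + (-3)²(0.1) + (-1)²(0.3) + (4)²(0.1) = 15.3
Var(N) = E[N²] − (E[N])² = 15.3 − (-2.7)² = 8.01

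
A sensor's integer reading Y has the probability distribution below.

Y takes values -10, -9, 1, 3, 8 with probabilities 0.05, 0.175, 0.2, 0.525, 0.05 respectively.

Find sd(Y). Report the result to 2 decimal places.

E[Y] = (-10)(0.05) + (-9)(0.175) + (1)(0.2) + (3)(0.525) + (8)(0.05) = 0.1
E[Y²] = (-10)²(0.05) + (-9)²(0.175) + (1)²(0.2) + (3)²(0.525) + (8)²(0.05) = 27.3
Var(Y) = E[Y²] − (E[Y])² = 27.3 − (0.1)² = 27.29
sd(Y) = √27.29 ≈ 5.22

5.22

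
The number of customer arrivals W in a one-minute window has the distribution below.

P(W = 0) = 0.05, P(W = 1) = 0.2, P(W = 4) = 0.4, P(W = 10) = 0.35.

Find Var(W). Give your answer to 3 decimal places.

E[W] = (0)(0.05) + (1)(0.2) + (4)(0.4) + (10)(0.35) = 5.3
E[W²] = (0)²(0.05) + (1)²(0.2) + (4)²(0.4) + (10)²(0.35) = 41.6
Var(W) = E[W²] − (E[W])² = 41.6 − (5.3)² = 13.51

13.510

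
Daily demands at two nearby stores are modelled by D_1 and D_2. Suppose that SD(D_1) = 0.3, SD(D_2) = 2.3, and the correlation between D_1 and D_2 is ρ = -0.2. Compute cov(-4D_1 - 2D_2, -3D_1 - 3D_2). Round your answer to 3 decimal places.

30.336

Var(D_1) = (0.3)² = 0.09;  Var(D_2) = (2.3)² = 5.29
cov(D_1,D_2) = ρ·SD(D_1)·SD(D_2) = -0.2·0.3·2.3 = -0.138
cov(-4D_1 - 2D_2, -3D_1 - 3D_2) = (-4)(-3)Var(D_1) + (-2)(-3)Var(D_2) + [(-4)(-3) + (-2)(-3)]cov(D_1,D_2)
= 12·0.09 + 6·5.29 + 18·-0.138 = 30.336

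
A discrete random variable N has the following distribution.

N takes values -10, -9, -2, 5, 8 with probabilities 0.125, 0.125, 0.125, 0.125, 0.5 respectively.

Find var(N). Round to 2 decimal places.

E[N] = (-10)(0.125) + (-9)(0.125) + (-2)(0.125) + (5)(0.125) + (8)(0.5) = 2
E[N²] = (-10)²(0.125) + (-9)²(0.125) + (-2)²(0.125) + (5)²(0.125) + (8)²(0.5) = 58.25
var(N) = E[N²] − (E[N])² = 58.25 − (2)² = 54.25

54.25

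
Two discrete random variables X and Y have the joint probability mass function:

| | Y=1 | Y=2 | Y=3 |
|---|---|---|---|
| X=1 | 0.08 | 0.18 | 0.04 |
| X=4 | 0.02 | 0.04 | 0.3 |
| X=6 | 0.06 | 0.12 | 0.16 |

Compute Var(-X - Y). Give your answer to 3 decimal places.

E[X] = 3.78,  E[Y] = 2.34,  E[XY] = 9.24
Var(X) = 18.3 − (3.78)² = 4.0116;  Var(Y) = 6.02 − (2.34)² = 0.5444
cov(X,Y) = 9.24 − (3.78)(2.34) = 0.3948
Var(-X - Y) = (-1)²·4.0116 + (-1)²·0.5444 + 2·(-1)·(-1)·0.3948 = 5.3456

5.346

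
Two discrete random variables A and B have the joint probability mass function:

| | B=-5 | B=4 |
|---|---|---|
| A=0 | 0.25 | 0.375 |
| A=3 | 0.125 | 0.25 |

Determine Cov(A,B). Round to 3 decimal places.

0.422

E[A] = 1.125,  E[B] = 0.625
E[AB] = 1.125
Cov(A,B) = E[AB] − E[A]E[B] = 1.125 − (1.125)(0.625) = 0.421875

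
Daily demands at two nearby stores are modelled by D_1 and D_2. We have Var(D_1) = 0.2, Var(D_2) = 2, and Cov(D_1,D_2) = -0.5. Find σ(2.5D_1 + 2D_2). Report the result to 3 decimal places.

2.062

Var(2.5D_1 + 2D_2) = (2.5)²·Var(D_1) + (2)²·Var(D_2) + 2·(2.5)·(2)·Cov(D_1,D_2)
= 6.25·0.2 + 4·2 + 10·-0.5 = 4.25
σ(2.5D_1 + 2D_2) = √4.25 ≈ 2.062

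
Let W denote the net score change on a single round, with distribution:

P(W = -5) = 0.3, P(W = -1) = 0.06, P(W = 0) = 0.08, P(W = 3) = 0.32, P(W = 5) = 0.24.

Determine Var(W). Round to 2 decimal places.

E[W] = (-5)(0.3) + (-1)(0.06) + (0)(0.08) + (3)(0.32) + (5)(0.24) = 0.6
E[W²] = (-5)²(0.3) + (-1)²(0.06) + (0)²(0.08) + (3)²(0.32) + (5)²(0.24) = 16.44
Var(W) = E[W²] − (E[W])² = 16.44 − (0.6)² = 16.08

16.08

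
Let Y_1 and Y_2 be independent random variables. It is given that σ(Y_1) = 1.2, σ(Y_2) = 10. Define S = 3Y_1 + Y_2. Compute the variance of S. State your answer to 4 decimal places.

Var(Y_1) = 1.44, Var(Y_2) = 100
By independence, Var(S) = (3)²Var(Y_1) + (1)²Var(Y_2)
= (3)²·1.44 + (1)²·100 = 112.96

112.9600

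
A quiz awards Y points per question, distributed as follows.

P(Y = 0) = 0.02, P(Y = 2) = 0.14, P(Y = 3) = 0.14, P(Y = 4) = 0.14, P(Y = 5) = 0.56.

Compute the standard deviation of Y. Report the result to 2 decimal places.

E[Y] = (0)(0.02) + (2)(0.14) + (3)(0.14) + (4)(0.14) + (5)(0.56) = 4.06
E[Y²] = (0)²(0.02) + (2)²(0.14) + (3)²(0.14) + (4)²(0.14) + (5)²(0.56) = 18.06
Var(Y) = E[Y²] − (E[Y])² = 18.06 − (4.06)² = 1.5764
SD(Y) = √1.5764 ≈ 1.26

1.26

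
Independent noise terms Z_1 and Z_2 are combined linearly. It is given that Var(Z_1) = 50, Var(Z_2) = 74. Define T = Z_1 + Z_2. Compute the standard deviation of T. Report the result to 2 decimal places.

11.14

By independence, Var(T) = (1)²Var(Z_1) + (1)²Var(Z_2)
= (1)²·50 + (1)²·74 = 124
SD(T) = √124 ≈ 11.14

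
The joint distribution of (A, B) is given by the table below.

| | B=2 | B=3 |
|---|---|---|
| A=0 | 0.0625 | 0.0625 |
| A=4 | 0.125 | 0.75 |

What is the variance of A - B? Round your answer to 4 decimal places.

1.5898

E[A] = 3.5,  E[B] = 2.8125,  E[AB] = 10
Var(A) = 14 − (3.5)² = 1.75;  Var(B) = 8.0625 − (2.8125)² = 0.15234375
Cov(A,B) = 10 − (3.5)(2.8125) = 0.15625
Var(A - B) = (1)²·1.75 + (-1)²·0.15234375 + 2·(1)·(-1)·0.15625 = 1.58984375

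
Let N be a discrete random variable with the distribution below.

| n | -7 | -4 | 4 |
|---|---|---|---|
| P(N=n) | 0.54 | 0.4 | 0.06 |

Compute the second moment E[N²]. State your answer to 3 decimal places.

E[N²] = (-7)²(0.54) + (-4)²(0.4) + (4)²(0.06) = 33.82

33.820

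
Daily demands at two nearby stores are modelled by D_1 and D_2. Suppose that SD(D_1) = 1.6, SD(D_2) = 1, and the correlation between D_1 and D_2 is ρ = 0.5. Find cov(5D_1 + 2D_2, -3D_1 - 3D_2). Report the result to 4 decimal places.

Var(D_1) = (1.6)² = 2.56;  Var(D_2) = (1)² = 1
cov(D_1,D_2) = ρ·SD(D_1)·SD(D_2) = 0.5·1.6·1 = 0.8
cov(5D_1 + 2D_2, -3D_1 - 3D_2) = (5)(-3)Var(D_1) + (2)(-3)Var(D_2) + [(5)(-3) + (2)(-3)]cov(D_1,D_2)
= -15·2.56 + -6·1 + -21·0.8 = -61.2

-61.2000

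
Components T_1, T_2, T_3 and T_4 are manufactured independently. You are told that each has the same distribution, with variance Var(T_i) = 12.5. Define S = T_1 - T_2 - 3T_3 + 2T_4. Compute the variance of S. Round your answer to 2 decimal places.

By independence, Var(S) = (1)²Var(T_1) + (-1)²Var(T_2) + (-3)²Var(T_3) + (2)²Var(T_4)
= (1)²·12.5 + (-1)²·12.5 + (-3)²·12.5 + (2)²·12.5 = 187.5

187.50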